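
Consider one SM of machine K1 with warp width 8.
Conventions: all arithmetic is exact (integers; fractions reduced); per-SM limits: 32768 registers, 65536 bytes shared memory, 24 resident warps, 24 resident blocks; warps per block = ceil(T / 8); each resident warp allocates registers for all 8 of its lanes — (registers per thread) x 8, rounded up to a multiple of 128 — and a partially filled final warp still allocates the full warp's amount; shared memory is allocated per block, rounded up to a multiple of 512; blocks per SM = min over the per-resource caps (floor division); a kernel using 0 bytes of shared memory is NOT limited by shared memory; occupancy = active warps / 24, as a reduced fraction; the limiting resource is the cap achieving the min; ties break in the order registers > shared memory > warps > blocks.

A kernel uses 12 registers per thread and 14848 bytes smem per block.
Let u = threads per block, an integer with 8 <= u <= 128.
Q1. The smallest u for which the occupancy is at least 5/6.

Answer: u = 33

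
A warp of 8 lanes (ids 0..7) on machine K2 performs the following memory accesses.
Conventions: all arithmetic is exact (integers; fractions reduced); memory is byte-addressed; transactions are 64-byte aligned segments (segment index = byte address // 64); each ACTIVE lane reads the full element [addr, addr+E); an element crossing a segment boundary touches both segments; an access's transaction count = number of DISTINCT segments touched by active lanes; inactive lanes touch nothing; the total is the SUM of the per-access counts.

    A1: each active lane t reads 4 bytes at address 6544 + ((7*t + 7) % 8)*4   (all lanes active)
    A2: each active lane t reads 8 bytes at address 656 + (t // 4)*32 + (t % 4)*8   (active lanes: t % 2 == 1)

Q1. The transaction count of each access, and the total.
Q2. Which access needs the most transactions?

A1: 1 transaction
A2: 2 transactions

Answer: 1,2; total 3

Answer: A2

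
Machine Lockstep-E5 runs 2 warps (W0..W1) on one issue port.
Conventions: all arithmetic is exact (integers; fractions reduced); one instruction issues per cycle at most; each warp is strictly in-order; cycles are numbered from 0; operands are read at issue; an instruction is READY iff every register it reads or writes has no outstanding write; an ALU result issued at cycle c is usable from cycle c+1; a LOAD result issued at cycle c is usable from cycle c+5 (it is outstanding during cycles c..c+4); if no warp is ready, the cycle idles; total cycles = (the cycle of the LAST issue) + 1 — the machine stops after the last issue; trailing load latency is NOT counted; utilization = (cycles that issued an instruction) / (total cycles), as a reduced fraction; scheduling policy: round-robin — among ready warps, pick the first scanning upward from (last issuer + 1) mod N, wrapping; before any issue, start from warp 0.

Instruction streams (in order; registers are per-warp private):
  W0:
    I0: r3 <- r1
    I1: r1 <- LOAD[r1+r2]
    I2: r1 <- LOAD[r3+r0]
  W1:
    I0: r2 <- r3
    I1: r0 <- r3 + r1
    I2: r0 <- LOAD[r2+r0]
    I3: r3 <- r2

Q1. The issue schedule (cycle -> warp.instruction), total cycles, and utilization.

cycle 0: W0.I0
cycle 1: W1.I0
cycle 2: W0.I1
cycle 3: W1.I1
cycle 4: W1.I2
cycle 5: W1.I3
cycle 6: idle
cycle 7: W0.I2

Answer: 8 cycles, utilization 7/8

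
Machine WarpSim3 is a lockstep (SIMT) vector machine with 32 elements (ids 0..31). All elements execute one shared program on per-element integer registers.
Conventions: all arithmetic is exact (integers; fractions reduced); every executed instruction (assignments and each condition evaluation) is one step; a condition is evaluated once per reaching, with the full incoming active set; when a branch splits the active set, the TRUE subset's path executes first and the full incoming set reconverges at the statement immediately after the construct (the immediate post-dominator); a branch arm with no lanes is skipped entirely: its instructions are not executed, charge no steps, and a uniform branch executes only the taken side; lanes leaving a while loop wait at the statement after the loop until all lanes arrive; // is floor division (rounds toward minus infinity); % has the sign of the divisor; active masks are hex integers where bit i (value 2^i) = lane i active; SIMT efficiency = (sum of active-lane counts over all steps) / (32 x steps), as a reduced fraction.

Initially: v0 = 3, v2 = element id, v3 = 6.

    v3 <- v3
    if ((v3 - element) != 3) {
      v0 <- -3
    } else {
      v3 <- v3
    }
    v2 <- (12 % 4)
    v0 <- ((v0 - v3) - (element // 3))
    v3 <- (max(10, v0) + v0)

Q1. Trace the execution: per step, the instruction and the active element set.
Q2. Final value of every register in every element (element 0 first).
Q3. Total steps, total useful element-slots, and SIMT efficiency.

step 0: v3 <- v3                     0xffffffff
step 1: eval ((v3 - element) != 3)   0xffffffff
step 2: v0 <- -3                     0xfffffff7
step 3: v3 <- v3                     0x00000008
step 4: v2 <- (12 % 4)               0xffffffff
step 5: v0 <- ((v0 - v3) - (element // 3)) 0xffffffff
step 6: v3 <- (max(10, v0) + v0)     0xffffffff

Answer: 7 steps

v0: -9,-9,-9,-4,-10,-10,-11,-11,-11,-12,-12,-12,-13,-13,-13,-14,-14,-14,-15,-15,-15,-16,-16,-16,-17,-17,-17,-18,-18,-18,-19,-19
v2: 0,0,0,0,0,0,0,0,0,0,0,0,0,0,0,0,0,0,0,0,0,0,0,0,0,0,0,0,0,0,0,0
v3: 1,1,1,6,0,0,-1,-1,-1,-2,-2,-2,-3,-3,-3,-4,-4,-4,-5,-5,-5,-6,-6,-6,-7,-7,-7,-8,-8,-8,-9,-9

steps = 7; useful = 192; efficiency = 192/224 = 6/7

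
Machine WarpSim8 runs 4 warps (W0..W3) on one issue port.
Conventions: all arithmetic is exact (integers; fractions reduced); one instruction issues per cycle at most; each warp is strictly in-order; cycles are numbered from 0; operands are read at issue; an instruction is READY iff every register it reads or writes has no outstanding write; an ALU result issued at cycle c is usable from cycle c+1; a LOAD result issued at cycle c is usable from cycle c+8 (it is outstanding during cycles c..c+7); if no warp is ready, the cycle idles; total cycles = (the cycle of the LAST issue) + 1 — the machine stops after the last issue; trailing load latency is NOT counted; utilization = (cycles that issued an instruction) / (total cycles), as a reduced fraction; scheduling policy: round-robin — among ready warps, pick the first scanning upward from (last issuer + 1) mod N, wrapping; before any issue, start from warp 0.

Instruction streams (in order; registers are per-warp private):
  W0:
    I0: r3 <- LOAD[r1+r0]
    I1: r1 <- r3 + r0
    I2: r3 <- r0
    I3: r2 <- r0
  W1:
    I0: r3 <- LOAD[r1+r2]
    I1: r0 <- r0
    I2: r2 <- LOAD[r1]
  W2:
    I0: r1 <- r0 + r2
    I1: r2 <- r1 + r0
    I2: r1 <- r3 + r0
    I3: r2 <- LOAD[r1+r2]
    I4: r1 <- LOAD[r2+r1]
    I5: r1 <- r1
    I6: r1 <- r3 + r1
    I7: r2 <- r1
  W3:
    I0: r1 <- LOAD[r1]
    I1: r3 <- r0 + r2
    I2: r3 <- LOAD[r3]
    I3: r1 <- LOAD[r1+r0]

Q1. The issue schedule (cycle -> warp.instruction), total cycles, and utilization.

cycle 0: W0.I0
cycle 1: W1.I0
cycle 2: W2.I0
cycle 3: W3.I0
cycle 4: W1.I1
cycle 5: W2.I1
cycle 6: W3.I1
cycle 7: W1.I2
cycle 8: W2.I2
cycle 9: W3.I2
cycle 10: W0.I1
cycle 11: W2.I3
cycle 12: W3.I3
cycle 13: W0.I2
cycle 14: W0.I3
cycle 15: idle
cycle 16: idle
cycle 17: idle
cycle 18: idle
cycle 19: W2.I4
cycle 20: idle
cycle 21: idle
cycle 22: idle
cycle 23: idle
cycle 24: idle
cycle 25: idle
cycle 26: idle
cycle 27: W2.I5
cycle 28: W2.I6
cycle 29: W2.I7

Answer: 30 cycles, utilization 19/30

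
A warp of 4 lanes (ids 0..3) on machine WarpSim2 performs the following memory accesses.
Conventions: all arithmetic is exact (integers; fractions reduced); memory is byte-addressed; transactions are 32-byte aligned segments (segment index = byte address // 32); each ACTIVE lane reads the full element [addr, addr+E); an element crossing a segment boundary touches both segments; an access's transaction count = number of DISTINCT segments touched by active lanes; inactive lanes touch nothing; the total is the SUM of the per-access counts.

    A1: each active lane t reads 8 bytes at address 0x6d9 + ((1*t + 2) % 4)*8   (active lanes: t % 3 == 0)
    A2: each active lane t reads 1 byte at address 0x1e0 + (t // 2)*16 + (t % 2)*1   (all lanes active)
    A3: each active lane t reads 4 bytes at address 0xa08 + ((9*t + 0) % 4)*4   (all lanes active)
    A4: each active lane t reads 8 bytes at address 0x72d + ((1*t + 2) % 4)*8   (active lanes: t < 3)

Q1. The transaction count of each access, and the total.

A1: 1 transaction
A2: 1 transaction
A3: 1 transaction
A4: 2 transactions

Answer: 1,1,1,2; total 5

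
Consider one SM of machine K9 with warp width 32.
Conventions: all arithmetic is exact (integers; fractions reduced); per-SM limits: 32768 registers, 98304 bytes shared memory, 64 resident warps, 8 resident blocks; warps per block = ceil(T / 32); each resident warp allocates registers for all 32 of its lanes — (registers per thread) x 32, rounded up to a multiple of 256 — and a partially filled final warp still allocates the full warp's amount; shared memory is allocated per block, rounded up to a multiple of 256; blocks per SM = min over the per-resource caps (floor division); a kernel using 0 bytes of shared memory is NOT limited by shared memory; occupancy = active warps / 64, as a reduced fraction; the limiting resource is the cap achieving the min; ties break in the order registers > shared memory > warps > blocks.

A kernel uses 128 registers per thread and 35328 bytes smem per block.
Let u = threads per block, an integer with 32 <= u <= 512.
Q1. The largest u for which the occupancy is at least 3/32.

Answer: u = 256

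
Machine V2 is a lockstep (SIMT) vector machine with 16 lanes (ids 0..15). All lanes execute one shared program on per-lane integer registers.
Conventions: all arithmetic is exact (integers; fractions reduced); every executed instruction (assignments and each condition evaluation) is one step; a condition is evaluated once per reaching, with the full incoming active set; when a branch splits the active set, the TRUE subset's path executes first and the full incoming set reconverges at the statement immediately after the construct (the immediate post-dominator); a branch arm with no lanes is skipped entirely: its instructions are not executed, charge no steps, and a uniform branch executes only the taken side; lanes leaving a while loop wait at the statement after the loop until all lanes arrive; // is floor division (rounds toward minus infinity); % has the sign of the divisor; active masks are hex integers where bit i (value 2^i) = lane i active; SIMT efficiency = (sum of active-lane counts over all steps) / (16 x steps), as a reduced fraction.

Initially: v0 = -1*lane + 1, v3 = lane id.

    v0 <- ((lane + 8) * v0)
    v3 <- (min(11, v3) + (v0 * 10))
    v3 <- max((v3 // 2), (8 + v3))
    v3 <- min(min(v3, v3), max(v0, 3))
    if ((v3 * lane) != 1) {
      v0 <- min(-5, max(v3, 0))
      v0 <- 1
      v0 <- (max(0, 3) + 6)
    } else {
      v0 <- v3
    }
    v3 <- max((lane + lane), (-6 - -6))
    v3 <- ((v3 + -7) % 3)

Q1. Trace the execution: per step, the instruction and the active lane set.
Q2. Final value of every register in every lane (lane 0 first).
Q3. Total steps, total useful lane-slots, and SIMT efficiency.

step 0: v0 <- ((lane + 8) * v0)      0xffff
step 1: v3 <- (min(11, v3) + (v0 * 10)) 0xffff
step 2: v3 <- max((v3 // 2), (8 + v3)) 0xffff
step 3: v3 <- min(min(v3, v3), max(v0, 3)) 0xffff
step 4: eval ((v3 * lane) != 1)      0xffff
step 5: v0 <- min(-5, max(v3, 0))    0xffff
step 6: v0 <- 1                      0xffff
step 7: v0 <- (max(0, 3) + 6)        0xffff
step 8: v3 <- max((lane + lane), (-6 - -6)) 0xffff
step 9: v3 <- ((v3 + -7) % 3)        0xffff

Answer: 10 steps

v0: 9,9,9,9,9,9,9,9,9,9,9,9,9,9,9,9
v3: 2,1,0,2,1,0,2,1,0,2,1,0,2,1,0,2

steps = 10; useful = 160; efficiency = 160/160 = 1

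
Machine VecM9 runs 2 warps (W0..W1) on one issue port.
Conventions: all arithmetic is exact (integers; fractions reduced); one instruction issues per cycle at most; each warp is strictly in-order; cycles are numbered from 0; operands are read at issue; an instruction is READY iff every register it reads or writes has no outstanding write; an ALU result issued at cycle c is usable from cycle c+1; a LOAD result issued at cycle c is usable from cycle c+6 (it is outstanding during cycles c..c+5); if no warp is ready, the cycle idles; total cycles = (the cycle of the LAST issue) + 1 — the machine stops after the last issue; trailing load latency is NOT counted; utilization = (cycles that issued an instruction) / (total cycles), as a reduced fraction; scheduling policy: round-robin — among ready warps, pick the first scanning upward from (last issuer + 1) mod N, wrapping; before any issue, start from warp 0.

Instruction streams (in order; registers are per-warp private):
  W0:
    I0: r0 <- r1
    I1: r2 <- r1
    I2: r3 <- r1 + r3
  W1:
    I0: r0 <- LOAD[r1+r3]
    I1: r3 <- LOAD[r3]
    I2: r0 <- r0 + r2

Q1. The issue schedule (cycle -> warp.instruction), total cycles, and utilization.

cycle 0: W0.I0
cycle 1: W1.I0
cycle 2: W0.I1
cycle 3: W1.I1
cycle 4: W0.I2
cycle 5: idle
cycle 6: idle
cycle 7: W1.I2

Answer: 8 cycles, utilization 3/4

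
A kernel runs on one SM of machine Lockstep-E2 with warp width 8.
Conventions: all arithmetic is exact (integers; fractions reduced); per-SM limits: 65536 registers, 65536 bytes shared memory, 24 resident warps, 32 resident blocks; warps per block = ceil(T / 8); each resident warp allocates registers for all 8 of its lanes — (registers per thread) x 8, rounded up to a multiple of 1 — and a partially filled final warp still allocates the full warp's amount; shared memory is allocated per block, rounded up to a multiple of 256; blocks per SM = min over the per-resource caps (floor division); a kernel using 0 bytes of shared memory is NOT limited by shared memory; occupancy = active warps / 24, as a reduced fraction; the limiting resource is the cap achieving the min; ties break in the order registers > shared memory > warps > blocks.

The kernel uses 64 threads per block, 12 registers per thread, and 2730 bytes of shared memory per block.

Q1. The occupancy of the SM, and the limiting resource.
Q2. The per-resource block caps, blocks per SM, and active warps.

Answer: occupancy 1, limited by warps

registers: 85 blocks
shared memory: 23 blocks
warps: 3 blocks
blocks: 32 blocks

Answer: 3 blocks, 24 active warps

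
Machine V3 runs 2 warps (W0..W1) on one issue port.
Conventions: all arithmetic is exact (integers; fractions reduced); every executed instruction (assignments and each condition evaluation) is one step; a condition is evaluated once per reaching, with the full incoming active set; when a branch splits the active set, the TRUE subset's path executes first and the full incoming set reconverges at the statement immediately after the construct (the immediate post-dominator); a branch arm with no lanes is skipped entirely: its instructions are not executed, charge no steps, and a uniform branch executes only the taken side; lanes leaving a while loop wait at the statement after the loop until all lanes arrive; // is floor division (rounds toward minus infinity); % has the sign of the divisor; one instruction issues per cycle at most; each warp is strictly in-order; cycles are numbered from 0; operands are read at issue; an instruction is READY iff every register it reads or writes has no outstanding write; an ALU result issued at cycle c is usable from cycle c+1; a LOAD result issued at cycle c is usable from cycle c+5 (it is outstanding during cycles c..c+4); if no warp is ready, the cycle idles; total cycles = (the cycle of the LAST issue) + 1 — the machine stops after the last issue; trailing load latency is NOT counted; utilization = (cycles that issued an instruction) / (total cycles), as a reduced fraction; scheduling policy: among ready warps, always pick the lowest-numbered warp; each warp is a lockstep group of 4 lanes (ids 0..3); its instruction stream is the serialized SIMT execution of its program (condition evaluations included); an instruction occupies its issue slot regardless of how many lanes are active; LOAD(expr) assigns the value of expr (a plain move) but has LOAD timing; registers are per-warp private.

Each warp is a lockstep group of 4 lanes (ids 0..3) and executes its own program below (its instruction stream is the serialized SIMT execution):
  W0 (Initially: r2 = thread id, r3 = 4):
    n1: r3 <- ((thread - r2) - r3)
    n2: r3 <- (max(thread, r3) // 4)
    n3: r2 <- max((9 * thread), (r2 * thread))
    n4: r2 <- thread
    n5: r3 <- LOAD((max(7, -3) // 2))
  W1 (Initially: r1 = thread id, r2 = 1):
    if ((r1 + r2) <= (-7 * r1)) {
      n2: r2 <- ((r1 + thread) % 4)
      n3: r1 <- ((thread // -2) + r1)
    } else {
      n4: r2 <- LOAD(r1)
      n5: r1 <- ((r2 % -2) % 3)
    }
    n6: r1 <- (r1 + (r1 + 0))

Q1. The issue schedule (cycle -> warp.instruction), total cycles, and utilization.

cycle 0: W0.I0
cycle 1: W0.I1
cycle 2: W0.I2
cycle 3: W0.I3
cycle 4: W0.I4
cycle 5: W1.I0
cycle 6: W1.I1
cycle 7: idle
cycle 8: idle
cycle 9: idle
cycle 10: idle
cycle 11: W1.I2
cycle 12: W1.I3

Answer: 13 cycles, utilization 9/13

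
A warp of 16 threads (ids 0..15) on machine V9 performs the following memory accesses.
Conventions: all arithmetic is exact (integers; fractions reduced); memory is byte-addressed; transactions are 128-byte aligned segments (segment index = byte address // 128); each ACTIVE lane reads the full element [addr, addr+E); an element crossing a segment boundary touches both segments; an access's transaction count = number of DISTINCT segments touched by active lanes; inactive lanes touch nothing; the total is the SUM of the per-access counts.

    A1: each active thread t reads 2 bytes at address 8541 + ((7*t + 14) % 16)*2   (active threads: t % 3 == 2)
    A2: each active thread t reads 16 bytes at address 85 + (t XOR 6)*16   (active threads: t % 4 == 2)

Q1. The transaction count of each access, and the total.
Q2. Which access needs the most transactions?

A1: 1 transaction
A2: 3 transactions

Answer: 1,3; total 4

Answer: A2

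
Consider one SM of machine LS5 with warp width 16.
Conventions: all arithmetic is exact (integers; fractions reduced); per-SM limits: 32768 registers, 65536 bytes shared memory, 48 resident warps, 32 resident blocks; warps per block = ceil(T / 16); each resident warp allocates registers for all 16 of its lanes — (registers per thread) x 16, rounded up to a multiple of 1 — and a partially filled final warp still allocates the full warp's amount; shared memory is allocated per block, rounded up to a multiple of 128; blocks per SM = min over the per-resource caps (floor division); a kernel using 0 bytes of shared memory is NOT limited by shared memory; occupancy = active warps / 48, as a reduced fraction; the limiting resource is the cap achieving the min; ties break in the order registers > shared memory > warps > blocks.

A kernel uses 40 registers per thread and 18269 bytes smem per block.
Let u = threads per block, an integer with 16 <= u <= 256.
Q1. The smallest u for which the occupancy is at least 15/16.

Answer: u = 225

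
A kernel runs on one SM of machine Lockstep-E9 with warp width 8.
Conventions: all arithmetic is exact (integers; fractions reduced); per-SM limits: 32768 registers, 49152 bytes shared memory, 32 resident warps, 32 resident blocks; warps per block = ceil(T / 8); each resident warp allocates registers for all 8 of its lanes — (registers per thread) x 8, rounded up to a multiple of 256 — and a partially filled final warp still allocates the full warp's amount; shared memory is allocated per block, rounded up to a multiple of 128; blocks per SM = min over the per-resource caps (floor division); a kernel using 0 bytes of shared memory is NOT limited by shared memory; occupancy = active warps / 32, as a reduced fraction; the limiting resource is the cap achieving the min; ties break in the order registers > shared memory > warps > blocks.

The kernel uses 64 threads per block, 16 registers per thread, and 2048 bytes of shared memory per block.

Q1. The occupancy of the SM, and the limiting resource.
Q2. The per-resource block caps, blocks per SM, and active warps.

Answer: occupancy 1, limited by warps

registers: 16 blocks
shared memory: 24 blocks
warps: 4 blocks
blocks: 32 blocks

Answer: 4 blocks, 32 active warps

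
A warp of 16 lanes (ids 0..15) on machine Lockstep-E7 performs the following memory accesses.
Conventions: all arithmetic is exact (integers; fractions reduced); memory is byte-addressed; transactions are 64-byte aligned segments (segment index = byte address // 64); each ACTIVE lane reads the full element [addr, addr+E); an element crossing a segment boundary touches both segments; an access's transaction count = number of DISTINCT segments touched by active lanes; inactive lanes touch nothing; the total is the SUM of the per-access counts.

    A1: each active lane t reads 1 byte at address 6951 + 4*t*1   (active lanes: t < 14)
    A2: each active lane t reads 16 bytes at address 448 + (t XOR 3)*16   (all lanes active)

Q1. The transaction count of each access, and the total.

A1: 2 transactions
A2: 4 transactions

Answer: 2,4; total 6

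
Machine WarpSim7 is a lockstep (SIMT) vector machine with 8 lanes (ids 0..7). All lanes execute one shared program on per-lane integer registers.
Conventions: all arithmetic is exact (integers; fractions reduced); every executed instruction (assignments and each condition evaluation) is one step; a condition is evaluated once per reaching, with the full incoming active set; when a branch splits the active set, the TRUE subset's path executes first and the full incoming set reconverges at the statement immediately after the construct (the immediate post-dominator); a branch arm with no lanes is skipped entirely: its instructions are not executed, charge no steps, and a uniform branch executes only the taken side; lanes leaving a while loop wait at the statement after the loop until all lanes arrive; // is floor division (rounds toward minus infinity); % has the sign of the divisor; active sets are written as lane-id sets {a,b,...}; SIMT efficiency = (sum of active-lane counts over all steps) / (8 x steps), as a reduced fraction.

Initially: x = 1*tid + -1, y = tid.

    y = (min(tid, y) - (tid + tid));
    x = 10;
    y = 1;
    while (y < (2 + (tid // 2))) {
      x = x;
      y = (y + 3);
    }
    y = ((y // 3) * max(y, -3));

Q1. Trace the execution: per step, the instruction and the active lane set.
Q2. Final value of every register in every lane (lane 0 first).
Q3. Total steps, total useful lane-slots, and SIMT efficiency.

step 0: y <- (min(tid, y) - (tid + tid)) {0,1,2,3,4,5,6,7}
step 1: x <- 10                      {0,1,2,3,4,5,6,7}
step 2: y <- 1                       {0,1,2,3,4,5,6,7}
step 3: eval (y < (2 + (tid // 2)))  {0,1,2,3,4,5,6,7}
step 4: x <- x                       {0,1,2,3,4,5,6,7}
step 5: y <- (y + 3)                 {0,1,2,3,4,5,6,7}
step 6: eval (y < (2 + (tid // 2)))  {0,1,2,3,4,5,6,7}
step 7: x <- x                       {6,7}
step 8: y <- (y + 3)                 {6,7}
step 9: eval (y < (2 + (tid // 2)))  {6,7}
step 10: y <- ((y // 3) * max(y, -3)) {0,1,2,3,4,5,6,7}

Answer: 11 steps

x: 10,10,10,10,10,10,10,10
y: 4,4,4,4,4,4,14,14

steps = 11; useful = 70; efficiency = 70/88 = 35/44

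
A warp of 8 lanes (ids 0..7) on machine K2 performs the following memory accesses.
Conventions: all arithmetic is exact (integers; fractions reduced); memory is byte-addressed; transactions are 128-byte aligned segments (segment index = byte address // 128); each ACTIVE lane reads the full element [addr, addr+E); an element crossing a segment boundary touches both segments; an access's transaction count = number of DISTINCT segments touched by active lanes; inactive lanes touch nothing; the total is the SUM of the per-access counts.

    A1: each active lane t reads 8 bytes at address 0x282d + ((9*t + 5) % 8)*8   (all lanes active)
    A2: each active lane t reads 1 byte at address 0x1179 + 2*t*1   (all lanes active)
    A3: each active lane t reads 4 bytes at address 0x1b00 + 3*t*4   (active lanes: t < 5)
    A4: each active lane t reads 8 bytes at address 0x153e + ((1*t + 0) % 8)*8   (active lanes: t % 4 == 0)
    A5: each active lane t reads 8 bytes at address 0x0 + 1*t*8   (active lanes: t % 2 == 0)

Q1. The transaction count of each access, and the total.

A1: 1 transaction
A2: 2 transactions
A3: 1 transaction
A4: 1 transaction
A5: 1 transaction

Answer: 1,2,1,1,1; total 6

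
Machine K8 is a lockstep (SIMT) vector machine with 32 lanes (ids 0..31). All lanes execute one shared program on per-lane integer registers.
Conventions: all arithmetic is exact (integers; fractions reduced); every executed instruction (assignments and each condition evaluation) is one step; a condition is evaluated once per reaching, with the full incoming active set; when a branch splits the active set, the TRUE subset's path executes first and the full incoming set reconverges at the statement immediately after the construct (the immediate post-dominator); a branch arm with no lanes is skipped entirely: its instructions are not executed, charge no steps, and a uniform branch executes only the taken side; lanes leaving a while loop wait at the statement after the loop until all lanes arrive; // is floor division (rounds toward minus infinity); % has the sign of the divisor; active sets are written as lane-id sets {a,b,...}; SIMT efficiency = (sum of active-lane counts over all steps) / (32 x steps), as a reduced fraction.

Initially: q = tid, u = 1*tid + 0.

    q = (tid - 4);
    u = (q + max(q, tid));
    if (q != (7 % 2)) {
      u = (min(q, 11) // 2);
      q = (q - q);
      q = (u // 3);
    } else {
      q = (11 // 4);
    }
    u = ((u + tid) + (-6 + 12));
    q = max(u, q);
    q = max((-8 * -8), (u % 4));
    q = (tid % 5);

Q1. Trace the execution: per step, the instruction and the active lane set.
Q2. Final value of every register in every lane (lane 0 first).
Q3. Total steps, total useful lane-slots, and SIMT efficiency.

step 0: q <- (tid - 4)               {0,1,2,3,4,5,6,7,8,9,10,11,12,13,14,15,16,17,18,19,20,21,22,23,24,25,26,27,28,29,30,31}
step 1: u <- (q + max(q, tid))       {0,1,2,3,4,5,6,7,8,9,10,11,12,13,14,15,16,17,18,19,20,21,22,23,24,25,26,27,28,29,30,31}
step 2: eval (q != (7 % 2))          {0,1,2,3,4,5,6,7,8,9,10,11,12,13,14,15,16,17,18,19,20,21,22,23,24,25,26,27,28,29,30,31}
step 3: u <- (min(q, 11) // 2)       {0,1,2,3,4,6,7,8,9,10,11,12,13,14,15,16,17,18,19,20,21,22,23,24,25,26,27,28,29,30,31}
step 4: q <- (q - q)                 {0,1,2,3,4,6,7,8,9,10,11,12,13,14,15,16,17,18,19,20,21,22,23,24,25,26,27,28,29,30,31}
step 5: q <- (u // 3)                {0,1,2,3,4,6,7,8,9,10,11,12,13,14,15,16,17,18,19,20,21,22,23,24,25,26,27,28,29,30,31}
step 6: q <- (11 // 4)               {5}
step 7: u <- ((u + tid) + (-6 + 12)) {0,1,2,3,4,5,6,7,8,9,10,11,12,13,14,15,16,17,18,19,20,21,22,23,24,25,26,27,28,29,30,31}
step 8: q <- max(u, q)               {0,1,2,3,4,5,6,7,8,9,10,11,12,13,14,15,16,17,18,19,20,21,22,23,24,25,26,27,28,29,30,31}
step 9: q <- max((-8 * -8), (u % 4)) {0,1,2,3,4,5,6,7,8,9,10,11,12,13,14,15,16,17,18,19,20,21,22,23,24,25,26,27,28,29,30,31}
step 10: q <- (tid % 5)               {0,1,2,3,4,5,6,7,8,9,10,11,12,13,14,15,16,17,18,19,20,21,22,23,24,25,26,27,28,29,30,31}

Answer: 11 steps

q: 0,1,2,3,4,0,1,2,3,4,0,1,2,3,4,0,1,2,3,4,0,1,2,3,4,0,1,2,3,4,0,1
u: 4,5,7,8,10,17,13,14,16,17,19,20,22,23,25,26,27,28,29,30,31,32,33,34,35,36,37,38,39,40,41,42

steps = 11; useful = 318; efficiency = 318/352 = 159/176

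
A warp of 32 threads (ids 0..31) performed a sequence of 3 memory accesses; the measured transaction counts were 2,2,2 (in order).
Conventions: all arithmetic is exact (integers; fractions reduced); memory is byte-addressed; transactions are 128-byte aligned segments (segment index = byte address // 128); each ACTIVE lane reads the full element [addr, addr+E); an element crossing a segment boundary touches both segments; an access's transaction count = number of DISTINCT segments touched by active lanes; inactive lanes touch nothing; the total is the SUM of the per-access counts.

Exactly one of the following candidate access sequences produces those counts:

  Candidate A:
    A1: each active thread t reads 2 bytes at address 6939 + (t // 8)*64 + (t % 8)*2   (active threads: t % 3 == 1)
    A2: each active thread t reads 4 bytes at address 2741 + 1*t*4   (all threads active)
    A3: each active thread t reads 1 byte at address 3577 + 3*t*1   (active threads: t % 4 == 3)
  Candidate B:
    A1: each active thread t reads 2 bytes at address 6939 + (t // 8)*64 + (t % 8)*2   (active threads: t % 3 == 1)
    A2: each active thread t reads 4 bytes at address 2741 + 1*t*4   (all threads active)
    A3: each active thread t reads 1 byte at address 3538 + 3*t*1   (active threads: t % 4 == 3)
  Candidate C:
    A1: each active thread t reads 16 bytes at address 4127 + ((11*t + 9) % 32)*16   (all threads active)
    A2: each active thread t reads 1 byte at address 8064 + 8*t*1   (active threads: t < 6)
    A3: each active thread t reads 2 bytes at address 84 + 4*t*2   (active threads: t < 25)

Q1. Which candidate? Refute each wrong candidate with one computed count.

A: A3 gives 1 transaction, not 2
C: A1 gives 5 transactions, not 2
B: all counts match (2,2,2)

Answer: B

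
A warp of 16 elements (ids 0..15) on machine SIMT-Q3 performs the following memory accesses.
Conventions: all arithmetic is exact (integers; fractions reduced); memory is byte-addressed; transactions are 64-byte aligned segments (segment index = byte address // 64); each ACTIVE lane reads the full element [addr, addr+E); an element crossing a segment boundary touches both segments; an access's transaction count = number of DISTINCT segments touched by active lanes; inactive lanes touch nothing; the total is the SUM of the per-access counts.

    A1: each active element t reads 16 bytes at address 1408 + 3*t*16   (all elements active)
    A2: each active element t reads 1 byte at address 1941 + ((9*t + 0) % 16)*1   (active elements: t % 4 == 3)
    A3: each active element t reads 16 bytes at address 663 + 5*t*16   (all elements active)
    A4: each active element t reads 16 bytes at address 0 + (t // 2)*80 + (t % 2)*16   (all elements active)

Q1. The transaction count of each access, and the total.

A1: 12 transactions
A2: 1 transaction
A3: 20 transactions
A4: 10 transactions

Answer: 12,1,20,10; total 43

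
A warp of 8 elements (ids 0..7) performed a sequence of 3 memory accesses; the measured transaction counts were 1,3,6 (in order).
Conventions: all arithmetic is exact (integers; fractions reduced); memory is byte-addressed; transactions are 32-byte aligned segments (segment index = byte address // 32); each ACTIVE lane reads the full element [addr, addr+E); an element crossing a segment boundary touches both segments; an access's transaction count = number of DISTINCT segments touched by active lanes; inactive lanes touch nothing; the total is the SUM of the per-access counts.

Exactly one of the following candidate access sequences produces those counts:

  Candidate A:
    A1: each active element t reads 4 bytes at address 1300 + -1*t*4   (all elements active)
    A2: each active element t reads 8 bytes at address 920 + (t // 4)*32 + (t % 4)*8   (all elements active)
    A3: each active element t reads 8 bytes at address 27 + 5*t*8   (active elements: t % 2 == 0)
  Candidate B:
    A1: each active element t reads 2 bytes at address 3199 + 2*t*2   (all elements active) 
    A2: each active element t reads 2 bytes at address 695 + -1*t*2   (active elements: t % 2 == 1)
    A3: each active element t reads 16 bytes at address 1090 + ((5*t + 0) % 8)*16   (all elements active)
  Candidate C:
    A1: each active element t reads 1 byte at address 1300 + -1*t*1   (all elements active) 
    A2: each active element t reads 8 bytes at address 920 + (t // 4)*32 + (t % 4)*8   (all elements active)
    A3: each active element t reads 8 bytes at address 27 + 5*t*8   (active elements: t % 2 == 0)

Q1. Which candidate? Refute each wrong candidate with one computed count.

A: A1 gives 2 transactions, not 1
B: A1 gives 2 transactions, not 1
C: all counts match (1,3,6)

Answer: C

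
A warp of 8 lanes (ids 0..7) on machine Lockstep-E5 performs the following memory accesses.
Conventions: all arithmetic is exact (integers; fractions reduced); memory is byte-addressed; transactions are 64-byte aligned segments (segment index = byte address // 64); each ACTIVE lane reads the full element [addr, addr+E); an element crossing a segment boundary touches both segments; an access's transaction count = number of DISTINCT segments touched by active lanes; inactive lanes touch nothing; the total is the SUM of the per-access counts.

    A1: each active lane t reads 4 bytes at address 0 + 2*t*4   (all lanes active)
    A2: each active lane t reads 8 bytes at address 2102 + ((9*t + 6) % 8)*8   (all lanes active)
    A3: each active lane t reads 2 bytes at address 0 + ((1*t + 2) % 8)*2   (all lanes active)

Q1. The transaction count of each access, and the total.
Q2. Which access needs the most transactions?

A1: 1 transaction
A2: 2 transactions
A3: 1 transaction

Answer: 1,2,1; total 4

Answer: A2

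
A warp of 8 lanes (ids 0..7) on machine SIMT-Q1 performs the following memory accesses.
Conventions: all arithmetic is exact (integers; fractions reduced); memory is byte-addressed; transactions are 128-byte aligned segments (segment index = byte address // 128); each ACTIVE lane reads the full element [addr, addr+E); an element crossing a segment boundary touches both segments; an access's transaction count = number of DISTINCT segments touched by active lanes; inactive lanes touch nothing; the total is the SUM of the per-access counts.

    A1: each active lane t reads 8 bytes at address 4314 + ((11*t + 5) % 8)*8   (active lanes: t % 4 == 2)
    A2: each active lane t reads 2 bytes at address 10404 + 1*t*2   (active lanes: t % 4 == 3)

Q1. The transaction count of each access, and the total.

A1: 2 transactions
A2: 1 transaction

Answer: 2,1; total 3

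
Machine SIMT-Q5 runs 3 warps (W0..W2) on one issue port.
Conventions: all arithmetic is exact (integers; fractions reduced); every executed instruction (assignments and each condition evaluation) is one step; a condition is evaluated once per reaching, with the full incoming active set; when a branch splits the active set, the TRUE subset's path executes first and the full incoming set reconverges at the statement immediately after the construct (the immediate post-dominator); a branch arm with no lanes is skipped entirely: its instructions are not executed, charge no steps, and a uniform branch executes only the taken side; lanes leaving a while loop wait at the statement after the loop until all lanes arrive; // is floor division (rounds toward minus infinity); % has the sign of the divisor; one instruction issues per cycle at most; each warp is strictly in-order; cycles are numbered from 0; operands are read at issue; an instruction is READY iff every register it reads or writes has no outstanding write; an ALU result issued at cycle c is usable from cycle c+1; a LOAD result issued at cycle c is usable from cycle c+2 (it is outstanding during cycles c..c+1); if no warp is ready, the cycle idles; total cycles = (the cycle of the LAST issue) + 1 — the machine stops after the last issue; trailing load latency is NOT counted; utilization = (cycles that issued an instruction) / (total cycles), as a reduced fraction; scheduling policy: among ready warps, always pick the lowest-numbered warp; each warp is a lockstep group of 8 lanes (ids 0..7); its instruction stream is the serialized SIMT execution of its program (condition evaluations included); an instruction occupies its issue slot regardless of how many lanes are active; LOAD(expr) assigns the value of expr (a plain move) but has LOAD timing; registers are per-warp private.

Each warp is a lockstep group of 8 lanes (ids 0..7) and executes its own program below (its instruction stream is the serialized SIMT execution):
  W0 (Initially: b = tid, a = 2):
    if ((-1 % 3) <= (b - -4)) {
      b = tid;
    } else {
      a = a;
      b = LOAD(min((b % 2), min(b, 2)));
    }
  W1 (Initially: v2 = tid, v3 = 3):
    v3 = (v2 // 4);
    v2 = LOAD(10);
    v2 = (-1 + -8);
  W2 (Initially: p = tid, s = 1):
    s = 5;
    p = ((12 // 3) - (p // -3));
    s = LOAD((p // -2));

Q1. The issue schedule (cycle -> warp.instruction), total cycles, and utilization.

cycle 0: W0.I0
cycle 1: W0.I1
cycle 2: W1.I0
cycle 3: W1.I1
cycle 4: W2.I0
cycle 5: W1.I2
cycle 6: W2.I1
cycle 7: W2.I2

Answer: 8 cycles, utilization 1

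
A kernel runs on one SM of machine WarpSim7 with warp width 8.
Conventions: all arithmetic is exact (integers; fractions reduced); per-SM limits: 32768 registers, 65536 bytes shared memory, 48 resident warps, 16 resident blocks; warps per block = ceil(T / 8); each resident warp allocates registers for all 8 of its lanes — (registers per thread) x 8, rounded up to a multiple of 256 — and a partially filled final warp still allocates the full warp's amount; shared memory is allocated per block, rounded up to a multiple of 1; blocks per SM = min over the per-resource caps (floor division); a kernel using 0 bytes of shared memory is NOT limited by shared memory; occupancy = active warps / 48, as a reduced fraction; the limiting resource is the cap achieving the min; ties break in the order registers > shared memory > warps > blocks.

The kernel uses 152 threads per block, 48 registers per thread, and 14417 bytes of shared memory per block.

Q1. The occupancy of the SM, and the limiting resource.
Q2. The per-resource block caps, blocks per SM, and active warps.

Answer: occupancy 19/24, limited by warps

registers: 3 blocks
shared memory: 4 blocks
warps: 2 blocks
blocks: 16 blocks

Answer: 2 blocks, 38 active warps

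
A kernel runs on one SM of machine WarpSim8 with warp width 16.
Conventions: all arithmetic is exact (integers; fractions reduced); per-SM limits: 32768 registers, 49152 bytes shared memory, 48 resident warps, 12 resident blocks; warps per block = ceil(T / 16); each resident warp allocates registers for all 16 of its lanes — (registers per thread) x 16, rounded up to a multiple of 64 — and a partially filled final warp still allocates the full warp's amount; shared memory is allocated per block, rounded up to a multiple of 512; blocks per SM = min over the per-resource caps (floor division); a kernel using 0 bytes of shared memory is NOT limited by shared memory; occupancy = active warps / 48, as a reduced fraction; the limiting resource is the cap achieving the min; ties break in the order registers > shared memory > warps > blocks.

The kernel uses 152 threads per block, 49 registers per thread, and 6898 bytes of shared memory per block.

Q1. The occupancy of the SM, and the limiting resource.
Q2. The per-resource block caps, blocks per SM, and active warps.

Answer: occupancy 5/8, limited by registers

registers: 3 blocks
shared memory: 6 blocks
warps: 4 blocks
blocks: 12 blocks

Answer: 3 blocks, 30 active warps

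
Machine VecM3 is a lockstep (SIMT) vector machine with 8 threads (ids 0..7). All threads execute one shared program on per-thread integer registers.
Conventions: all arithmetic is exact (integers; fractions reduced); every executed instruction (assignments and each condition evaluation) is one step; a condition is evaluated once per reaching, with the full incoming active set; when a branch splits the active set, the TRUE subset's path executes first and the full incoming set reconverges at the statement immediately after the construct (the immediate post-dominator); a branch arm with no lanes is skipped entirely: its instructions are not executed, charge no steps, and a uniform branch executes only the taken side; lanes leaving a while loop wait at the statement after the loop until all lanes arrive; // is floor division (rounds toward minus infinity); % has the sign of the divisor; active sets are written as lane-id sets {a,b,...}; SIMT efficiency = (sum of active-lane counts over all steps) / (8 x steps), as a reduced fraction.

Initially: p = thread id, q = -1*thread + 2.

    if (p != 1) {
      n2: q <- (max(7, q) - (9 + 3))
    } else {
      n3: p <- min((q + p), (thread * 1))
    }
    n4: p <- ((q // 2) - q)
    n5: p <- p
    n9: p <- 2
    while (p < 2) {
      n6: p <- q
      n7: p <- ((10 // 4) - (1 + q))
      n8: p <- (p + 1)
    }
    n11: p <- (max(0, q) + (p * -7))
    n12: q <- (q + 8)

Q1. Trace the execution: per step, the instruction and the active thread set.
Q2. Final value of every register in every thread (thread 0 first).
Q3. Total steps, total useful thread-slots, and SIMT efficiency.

step 0: eval (p != 1)                {0,1,2,3,4,5,6,7}
step 1: q <- (max(7, q) - (9 + 3))   {0,2,3,4,5,6,7}
step 2: p <- min((q + p), (thread * 1)) {1}
step 3: p <- ((q // 2) - q)          {0,1,2,3,4,5,6,7}
step 4: p <- p                       {0,1,2,3,4,5,6,7}
step 5: p <- 2                       {0,1,2,3,4,5,6,7}
step 6: eval (p < 2)                 {0,1,2,3,4,5,6,7}
step 7: p <- (max(0, q) + (p * -7))  {0,1,2,3,4,5,6,7}
step 8: q <- (q + 8)                 {0,1,2,3,4,5,6,7}

Answer: 9 steps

p: -14,-13,-14,-14,-14,-14,-14,-14
q: 3,9,3,3,3,3,3,3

steps = 9; useful = 64; efficiency = 64/72 = 8/9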